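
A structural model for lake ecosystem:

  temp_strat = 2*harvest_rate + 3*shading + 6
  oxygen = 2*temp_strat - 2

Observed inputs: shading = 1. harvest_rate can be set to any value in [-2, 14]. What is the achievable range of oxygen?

8 to 72

Substituting into the temp_strat equation gives temp_strat = 2*harvest_rate + 9.
oxygen becomes 4*harvest_rate + 16.
Linear in harvest_rate, so extremes are at the endpoints: harvest_rate = -2 gives oxygen = 8; harvest_rate = 14 gives oxygen = 72.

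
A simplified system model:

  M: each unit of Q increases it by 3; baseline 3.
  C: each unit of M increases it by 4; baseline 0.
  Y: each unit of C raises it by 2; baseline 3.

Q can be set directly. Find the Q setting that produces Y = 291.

Substituting into the C equation gives C = 12*Q + 12.
This gives Y = 24*Q + 27.
Solve 24*Q + 27 = 291: Q = (291 - 27) / 24 = 11.

Q = 11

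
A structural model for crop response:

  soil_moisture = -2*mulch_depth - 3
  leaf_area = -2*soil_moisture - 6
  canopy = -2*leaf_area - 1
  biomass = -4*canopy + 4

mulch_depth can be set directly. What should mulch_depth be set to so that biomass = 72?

mulch_depth = 2

Substituting into the leaf_area equation gives leaf_area = 4*mulch_depth.
Substituting into the canopy equation gives canopy = -8*mulch_depth - 1.
Substituting into the biomass equation gives biomass = 32*mulch_depth + 8.
Solve 32*mulch_depth + 8 = 72: mulch_depth = (72 - 8) / 32 = 2.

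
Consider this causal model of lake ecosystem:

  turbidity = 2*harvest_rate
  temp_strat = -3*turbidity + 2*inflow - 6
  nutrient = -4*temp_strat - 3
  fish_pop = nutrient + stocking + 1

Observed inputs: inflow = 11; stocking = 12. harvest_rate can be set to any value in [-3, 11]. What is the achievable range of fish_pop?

Substituting into the temp_strat equation gives temp_strat = -6*harvest_rate + 16.
Substituting into the nutrient equation gives nutrient = 24*harvest_rate - 67.
Substituting into the fish_pop equation gives fish_pop = 24*harvest_rate - 54.
Linear in harvest_rate, so extremes are at the endpoints: harvest_rate = -3 gives fish_pop = -126; harvest_rate = 11 gives fish_pop = 210.

-126 to 210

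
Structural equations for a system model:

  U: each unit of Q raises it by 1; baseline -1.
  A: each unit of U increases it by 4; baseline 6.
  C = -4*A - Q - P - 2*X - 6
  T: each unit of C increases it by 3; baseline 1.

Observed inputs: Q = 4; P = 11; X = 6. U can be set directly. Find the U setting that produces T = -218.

U = 1

Intervening on U fixes its value directly, overriding its dependence on Q.
Substituting into the C equation gives C = -16*U - 57.
This gives T = -48*U - 170.
Solve -48*U - 170 = -218: U = (-218 + 170) / -48 = 1.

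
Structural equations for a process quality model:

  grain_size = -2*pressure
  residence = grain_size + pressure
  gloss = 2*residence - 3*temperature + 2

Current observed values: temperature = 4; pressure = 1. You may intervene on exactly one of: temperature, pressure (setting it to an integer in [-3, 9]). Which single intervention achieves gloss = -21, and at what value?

set temperature = 7

Intervening on temperature: with other inputs at their observed values, gloss = -3*temperature. Solving for -21 gives temperature = 7, within [-3, 9].
Intervening on pressure: gloss = -2*pressure - 10. Reaching -21 requires pressure = 11/2, not an integer.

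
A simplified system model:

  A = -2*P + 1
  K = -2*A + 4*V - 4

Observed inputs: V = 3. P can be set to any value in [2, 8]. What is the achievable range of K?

Substituting into the K equation gives K = 4*P + 6.
Linear in P, so extremes are at the endpoints: P = 2 gives K = 14; P = 8 gives K = 38.

14 to 38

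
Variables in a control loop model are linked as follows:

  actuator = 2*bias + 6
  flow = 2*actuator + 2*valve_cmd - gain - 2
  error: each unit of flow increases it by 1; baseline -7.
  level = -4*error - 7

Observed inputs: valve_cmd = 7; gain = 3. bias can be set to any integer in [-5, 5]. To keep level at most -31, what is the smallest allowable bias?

Substituting into the flow equation gives flow = 4*bias + 21.
This gives error = 4*bias + 14.
So level = -16*bias - 63.
Require -16*bias - 63 ≤ -31, so bias ≥ -2.
The smallest integer in [-5, 5] satisfying this is -2.

bias = -2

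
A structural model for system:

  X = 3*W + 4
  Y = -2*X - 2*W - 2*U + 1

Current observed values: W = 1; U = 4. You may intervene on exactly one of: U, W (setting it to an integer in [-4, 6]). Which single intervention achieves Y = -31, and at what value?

Intervening on U: Y = -2*U - 15. Reaching -31 requires U = 8, outside [-4, 6].
Intervening on W: with other inputs at their observed values, Y = -8*W - 15. Solving for -31 gives W = 2, within [-4, 6].

set W = 2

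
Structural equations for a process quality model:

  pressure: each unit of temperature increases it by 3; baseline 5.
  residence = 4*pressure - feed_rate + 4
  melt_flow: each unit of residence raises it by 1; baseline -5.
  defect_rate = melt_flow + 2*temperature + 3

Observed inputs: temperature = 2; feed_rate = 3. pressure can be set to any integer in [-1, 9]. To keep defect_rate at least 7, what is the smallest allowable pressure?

pressure = 1

Intervening on pressure fixes its value directly, overriding its dependence on temperature.
Substituting into the residence equation gives residence = 4*pressure + 1.
This gives melt_flow = 4*pressure - 4.
Substituting into the defect_rate equation gives defect_rate = 4*pressure + 3.
Require 4*pressure + 3 ≥ 7, so pressure ≥ 1.
The smallest integer in [-1, 9] satisfying this is 1.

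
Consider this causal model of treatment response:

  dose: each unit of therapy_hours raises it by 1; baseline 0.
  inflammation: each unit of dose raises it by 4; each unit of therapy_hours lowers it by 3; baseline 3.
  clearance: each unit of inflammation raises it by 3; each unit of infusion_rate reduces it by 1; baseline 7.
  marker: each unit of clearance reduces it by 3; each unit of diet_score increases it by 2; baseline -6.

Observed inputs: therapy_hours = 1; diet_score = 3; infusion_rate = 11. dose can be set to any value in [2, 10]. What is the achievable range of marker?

-348 to -60

Intervening on dose fixes its value directly, overriding its dependence on therapy_hours.
Substituting into the inflammation equation gives inflammation = 4*dose.
So clearance = 12*dose - 4.
Substituting into the marker equation gives marker = -36*dose + 12.
Linear in dose, so extremes are at the endpoints: dose = 2 gives marker = -60; dose = 10 gives marker = -348.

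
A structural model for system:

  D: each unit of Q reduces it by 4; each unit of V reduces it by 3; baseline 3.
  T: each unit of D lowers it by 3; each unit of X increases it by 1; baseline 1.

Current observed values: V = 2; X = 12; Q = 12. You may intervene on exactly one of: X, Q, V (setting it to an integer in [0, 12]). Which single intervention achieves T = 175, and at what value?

Intervening on X: T = X + 154. Reaching 175 requires X = 21, outside [0, 12].
Intervening on Q: T = 12*Q + 22. Reaching 175 requires Q = 51/4, not an integer.
Intervening on V: with other inputs at their observed values, T = 9*V + 148. Solving for 175 gives V = 3, within [0, 12].

set V = 3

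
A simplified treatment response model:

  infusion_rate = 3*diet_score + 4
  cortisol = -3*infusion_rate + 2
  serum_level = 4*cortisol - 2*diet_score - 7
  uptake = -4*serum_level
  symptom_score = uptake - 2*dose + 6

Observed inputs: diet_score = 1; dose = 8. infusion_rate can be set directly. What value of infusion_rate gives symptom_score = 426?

infusion_rate = 9

Intervening on infusion_rate fixes its value directly, overriding its dependence on diet_score.
Substituting into the serum_level equation gives serum_level = -12*infusion_rate - 1.
This gives uptake = 48*infusion_rate + 4.
So symptom_score = 48*infusion_rate - 6.
Solve 48*infusion_rate - 6 = 426: infusion_rate = (426 + 6) / 48 = 9.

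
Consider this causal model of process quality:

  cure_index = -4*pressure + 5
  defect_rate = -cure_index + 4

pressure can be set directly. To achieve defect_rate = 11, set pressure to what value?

Substituting into the defect_rate equation gives defect_rate = 4*pressure - 1.
Solve 4*pressure - 1 = 11: pressure = (11 + 1) / 4 = 3.

pressure = 3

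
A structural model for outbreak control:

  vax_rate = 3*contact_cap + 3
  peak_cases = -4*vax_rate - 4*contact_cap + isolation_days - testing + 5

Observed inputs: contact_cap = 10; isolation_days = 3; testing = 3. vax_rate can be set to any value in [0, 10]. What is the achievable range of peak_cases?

-75 to -35

Intervening on vax_rate fixes its value directly, overriding its dependence on contact_cap.
Substituting into the peak_cases equation gives peak_cases = -4*vax_rate - 35.
Linear in vax_rate, so extremes are at the endpoints: vax_rate = 0 gives peak_cases = -35; vax_rate = 10 gives peak_cases = -75.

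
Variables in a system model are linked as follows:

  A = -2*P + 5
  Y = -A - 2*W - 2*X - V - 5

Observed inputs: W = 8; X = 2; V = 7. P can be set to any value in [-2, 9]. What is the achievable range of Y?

Substituting into the Y equation gives Y = 2*P - 37.
Linear in P, so extremes are at the endpoints: P = -2 gives Y = -41; P = 9 gives Y = -19.

-41 to -19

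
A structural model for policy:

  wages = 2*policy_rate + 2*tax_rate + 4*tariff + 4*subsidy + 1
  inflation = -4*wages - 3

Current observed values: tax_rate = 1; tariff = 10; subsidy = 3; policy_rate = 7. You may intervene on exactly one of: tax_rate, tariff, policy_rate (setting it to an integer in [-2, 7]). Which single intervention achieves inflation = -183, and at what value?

Intervening on tax_rate: inflation = -8*tax_rate - 271. Reaching -183 requires tax_rate = -11, outside [-2, 7].
Intervening on tariff: with other inputs at their observed values, inflation = -16*tariff - 119. Solving for -183 gives tariff = 4, within [-2, 7].
Intervening on policy_rate: inflation = -8*policy_rate - 223. Reaching -183 requires policy_rate = -5, outside [-2, 7].

set tariff = 4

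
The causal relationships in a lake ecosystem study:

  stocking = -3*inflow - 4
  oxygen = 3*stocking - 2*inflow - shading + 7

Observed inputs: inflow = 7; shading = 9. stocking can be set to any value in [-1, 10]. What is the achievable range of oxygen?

Intervening on stocking fixes its value directly, overriding its dependence on inflow.
Substituting into the oxygen equation gives oxygen = 3*stocking - 16.
Linear in stocking, so extremes are at the endpoints: stocking = -1 gives oxygen = -19; stocking = 10 gives oxygen = 14.

-19 to 14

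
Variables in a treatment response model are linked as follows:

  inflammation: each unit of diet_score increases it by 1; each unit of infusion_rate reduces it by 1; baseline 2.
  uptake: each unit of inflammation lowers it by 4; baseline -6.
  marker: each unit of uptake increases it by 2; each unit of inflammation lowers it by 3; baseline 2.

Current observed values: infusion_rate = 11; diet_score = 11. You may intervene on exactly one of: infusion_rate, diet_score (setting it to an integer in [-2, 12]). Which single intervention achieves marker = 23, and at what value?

Intervening on infusion_rate: marker = 11*infusion_rate - 153. Reaching 23 requires infusion_rate = 16, outside [-2, 12].
Intervening on diet_score: with other inputs at their observed values, marker = -11*diet_score + 89. Solving for 23 gives diet_score = 6, within [-2, 12].

set diet_score = 6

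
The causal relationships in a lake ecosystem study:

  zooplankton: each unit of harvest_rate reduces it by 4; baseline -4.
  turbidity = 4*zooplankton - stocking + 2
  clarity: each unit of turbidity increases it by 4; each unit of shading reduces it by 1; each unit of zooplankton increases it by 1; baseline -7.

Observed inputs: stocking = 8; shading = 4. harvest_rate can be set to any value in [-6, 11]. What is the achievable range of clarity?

-851 to 305

Substituting into the turbidity equation gives turbidity = -16*harvest_rate - 22.
Substituting into the clarity equation gives clarity = -68*harvest_rate - 103.
Linear in harvest_rate, so extremes are at the endpoints: harvest_rate = -6 gives clarity = 305; harvest_rate = 11 gives clarity = -851.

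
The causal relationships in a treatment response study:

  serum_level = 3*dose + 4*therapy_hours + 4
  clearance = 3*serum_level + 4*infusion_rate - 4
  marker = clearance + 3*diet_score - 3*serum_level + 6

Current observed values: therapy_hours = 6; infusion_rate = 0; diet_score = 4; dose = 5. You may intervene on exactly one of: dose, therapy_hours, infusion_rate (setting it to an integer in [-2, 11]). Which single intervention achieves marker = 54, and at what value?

set infusion_rate = 10

Intervening on dose: the paths from dose to marker cancel (net effect zero), leaving marker = 14; 54 is unreachable this way.
Intervening on therapy_hours: the paths from therapy_hours to marker cancel (net effect zero), leaving marker = 14; 54 is unreachable this way.
Intervening on infusion_rate: with other inputs at their observed values, marker = 4*infusion_rate + 14. Solving for 54 gives infusion_rate = 10, within [-2, 11].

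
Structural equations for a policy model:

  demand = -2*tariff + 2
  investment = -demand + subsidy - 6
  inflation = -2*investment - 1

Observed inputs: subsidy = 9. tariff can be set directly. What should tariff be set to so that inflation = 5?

tariff = -2

Substituting into the investment equation gives investment = 2*tariff + 1.
So inflation = -4*tariff - 3.
Solve -4*tariff - 3 = 5: tariff = (5 + 3) / -4 = -2.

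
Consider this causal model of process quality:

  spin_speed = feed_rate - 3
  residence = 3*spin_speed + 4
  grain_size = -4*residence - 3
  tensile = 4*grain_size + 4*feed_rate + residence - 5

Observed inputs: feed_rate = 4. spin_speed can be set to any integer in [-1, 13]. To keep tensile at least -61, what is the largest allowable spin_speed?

Intervening on spin_speed fixes its value directly, overriding its dependence on feed_rate.
Substituting into the grain_size equation gives grain_size = -12*spin_speed - 19.
Substituting into the tensile equation gives tensile = -45*spin_speed - 61.
Require -45*spin_speed - 61 ≥ -61, so spin_speed ≤ 0.
The largest integer in [-1, 13] satisfying this is 0.

spin_speed = 0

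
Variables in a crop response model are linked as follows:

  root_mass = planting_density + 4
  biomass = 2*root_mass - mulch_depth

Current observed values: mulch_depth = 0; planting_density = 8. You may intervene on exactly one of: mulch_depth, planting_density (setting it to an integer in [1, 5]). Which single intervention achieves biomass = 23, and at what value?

set mulch_depth = 1

Intervening on mulch_depth: with other inputs at their observed values, biomass = -mulch_depth + 24. Solving for 23 gives mulch_depth = 1, within [1, 5].
Intervening on planting_density: biomass = 2*planting_density + 8. Reaching 23 requires planting_density = 15/2, not an integer.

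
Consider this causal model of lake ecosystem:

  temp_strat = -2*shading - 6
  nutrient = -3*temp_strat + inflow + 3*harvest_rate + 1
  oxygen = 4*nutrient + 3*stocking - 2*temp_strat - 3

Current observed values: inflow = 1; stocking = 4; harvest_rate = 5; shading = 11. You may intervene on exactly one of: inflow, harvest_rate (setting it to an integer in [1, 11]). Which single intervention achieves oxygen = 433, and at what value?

Intervening on inflow: oxygen = 4*inflow + 465. Reaching 433 requires inflow = -8, outside [1, 11].
Intervening on harvest_rate: with other inputs at their observed values, oxygen = 12*harvest_rate + 409. Solving for 433 gives harvest_rate = 2, within [1, 11].

set harvest_rate = 2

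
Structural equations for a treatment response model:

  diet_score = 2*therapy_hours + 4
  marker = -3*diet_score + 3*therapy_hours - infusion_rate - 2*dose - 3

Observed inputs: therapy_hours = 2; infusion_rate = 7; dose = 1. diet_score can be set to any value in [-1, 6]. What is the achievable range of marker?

Intervening on diet_score fixes its value directly, overriding its dependence on therapy_hours.
Substituting into the marker equation gives marker = -3*diet_score - 6.
Linear in diet_score, so extremes are at the endpoints: diet_score = -1 gives marker = -3; diet_score = 6 gives marker = -24.

-24 to -3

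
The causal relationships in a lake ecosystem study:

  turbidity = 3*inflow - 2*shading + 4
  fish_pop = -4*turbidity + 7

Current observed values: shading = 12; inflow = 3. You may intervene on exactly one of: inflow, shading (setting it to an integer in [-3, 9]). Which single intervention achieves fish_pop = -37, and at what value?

set shading = 1

Intervening on inflow: fish_pop = -12*inflow + 87. Reaching -37 requires inflow = 31/3, not an integer.
Intervening on shading: with other inputs at their observed values, fish_pop = 8*shading - 45. Solving for -37 gives shading = 1, within [-3, 9].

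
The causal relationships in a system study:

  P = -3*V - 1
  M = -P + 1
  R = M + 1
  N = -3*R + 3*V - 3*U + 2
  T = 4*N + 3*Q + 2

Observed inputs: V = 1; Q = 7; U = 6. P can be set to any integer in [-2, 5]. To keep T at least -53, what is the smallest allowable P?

Intervening on P fixes its value directly, overriding its dependence on V.
Substituting into the R equation gives R = -P + 2.
N becomes 3*P - 19.
Substituting into the T equation gives T = 12*P - 53.
Require 12*P - 53 ≥ -53, so P ≥ 0.
The smallest integer in [-2, 5] satisfying this is 0.

P = 0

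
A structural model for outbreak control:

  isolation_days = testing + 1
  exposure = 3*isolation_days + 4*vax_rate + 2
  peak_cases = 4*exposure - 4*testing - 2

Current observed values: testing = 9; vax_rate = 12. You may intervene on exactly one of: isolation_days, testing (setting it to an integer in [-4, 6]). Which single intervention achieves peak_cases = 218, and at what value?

Intervening on isolation_days: peak_cases = 12*isolation_days + 162. Reaching 218 requires isolation_days = 14/3, not an integer.
Intervening on testing: with other inputs at their observed values, peak_cases = 8*testing + 210. Solving for 218 gives testing = 1, within [-4, 6].

set testing = 1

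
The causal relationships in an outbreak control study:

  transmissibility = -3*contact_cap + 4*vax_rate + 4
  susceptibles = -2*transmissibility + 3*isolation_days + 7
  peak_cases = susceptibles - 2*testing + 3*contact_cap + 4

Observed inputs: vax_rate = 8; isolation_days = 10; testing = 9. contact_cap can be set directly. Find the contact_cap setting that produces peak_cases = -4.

Substituting into the transmissibility equation gives transmissibility = -3*contact_cap + 36.
This gives susceptibles = 6*contact_cap - 35.
This gives peak_cases = 9*contact_cap - 49.
Solve 9*contact_cap - 49 = -4: contact_cap = (-4 + 49) / 9 = 5.

contact_cap = 5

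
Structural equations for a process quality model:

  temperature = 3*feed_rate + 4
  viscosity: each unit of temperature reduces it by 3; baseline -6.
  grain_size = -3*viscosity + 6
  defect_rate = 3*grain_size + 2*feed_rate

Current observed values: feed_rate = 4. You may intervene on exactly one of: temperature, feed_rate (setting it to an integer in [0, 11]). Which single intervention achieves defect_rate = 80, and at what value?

set temperature = 0

Intervening on temperature: with other inputs at their observed values, defect_rate = 27*temperature + 80. Solving for 80 gives temperature = 0, within [0, 11].
Intervening on feed_rate: defect_rate = 83*feed_rate + 180. Reaching 80 requires feed_rate = -100/83, not an integer.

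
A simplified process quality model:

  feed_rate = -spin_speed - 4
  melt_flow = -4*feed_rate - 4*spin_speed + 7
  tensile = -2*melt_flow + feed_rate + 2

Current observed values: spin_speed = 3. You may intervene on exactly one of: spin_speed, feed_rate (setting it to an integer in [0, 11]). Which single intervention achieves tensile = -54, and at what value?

Intervening on spin_speed: with other inputs at their observed values, tensile = -spin_speed - 48. Solving for -54 gives spin_speed = 6, within [0, 11].
Intervening on feed_rate: tensile = 9*feed_rate + 12. Reaching -54 requires feed_rate = -22/3, not an integer.

set spin_speed = 6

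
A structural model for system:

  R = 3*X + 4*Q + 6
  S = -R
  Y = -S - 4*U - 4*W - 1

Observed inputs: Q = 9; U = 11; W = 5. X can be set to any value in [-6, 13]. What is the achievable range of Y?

-41 to 16

Substituting into the R equation gives R = 3*X + 42.
S becomes -3*X - 42.
So Y = 3*X - 23.
Linear in X, so extremes are at the endpoints: X = -6 gives Y = -41; X = 13 gives Y = 16.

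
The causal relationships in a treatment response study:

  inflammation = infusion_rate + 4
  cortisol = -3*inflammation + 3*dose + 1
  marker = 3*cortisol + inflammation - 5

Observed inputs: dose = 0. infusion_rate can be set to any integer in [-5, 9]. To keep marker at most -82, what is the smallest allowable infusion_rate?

infusion_rate = 6

Substituting into the cortisol equation gives cortisol = -3*infusion_rate - 11.
This gives marker = -8*infusion_rate - 34.
Require -8*infusion_rate - 34 ≤ -82, so infusion_rate ≥ 6.
The smallest integer in [-5, 9] satisfying this is 6.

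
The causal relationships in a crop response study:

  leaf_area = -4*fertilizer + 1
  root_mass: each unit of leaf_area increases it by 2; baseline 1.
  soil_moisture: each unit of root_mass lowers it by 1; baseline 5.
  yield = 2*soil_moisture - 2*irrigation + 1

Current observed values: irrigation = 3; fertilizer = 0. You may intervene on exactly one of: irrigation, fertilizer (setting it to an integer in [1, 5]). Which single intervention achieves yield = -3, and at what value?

set irrigation = 4

Intervening on irrigation: with other inputs at their observed values, yield = -2*irrigation + 5. Solving for -3 gives irrigation = 4, within [1, 5].
Intervening on fertilizer: yield = 16*fertilizer - 1. Reaching -3 requires fertilizer = -1/8, not an integer.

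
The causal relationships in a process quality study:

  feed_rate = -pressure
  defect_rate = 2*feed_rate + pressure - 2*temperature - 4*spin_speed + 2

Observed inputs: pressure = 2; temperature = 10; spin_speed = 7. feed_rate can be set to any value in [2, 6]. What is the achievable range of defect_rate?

Intervening on feed_rate fixes its value directly, overriding its dependence on pressure.
Substituting into the defect_rate equation gives defect_rate = 2*feed_rate - 44.
Linear in feed_rate, so extremes are at the endpoints: feed_rate = 2 gives defect_rate = -40; feed_rate = 6 gives defect_rate = -32.

-40 to -32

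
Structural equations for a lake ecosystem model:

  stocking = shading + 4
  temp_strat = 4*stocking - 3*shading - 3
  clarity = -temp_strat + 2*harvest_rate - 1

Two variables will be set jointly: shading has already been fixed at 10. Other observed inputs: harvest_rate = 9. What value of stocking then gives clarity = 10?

stocking = 10

With shading held at 10:
Intervening on stocking fixes its value directly, overriding its dependence on shading.
Substituting into the temp_strat equation gives temp_strat = 4*stocking - 33.
clarity becomes -4*stocking + 50.
Solve -4*stocking + 50 = 10: stocking = (10 - 50) / -4 = 10.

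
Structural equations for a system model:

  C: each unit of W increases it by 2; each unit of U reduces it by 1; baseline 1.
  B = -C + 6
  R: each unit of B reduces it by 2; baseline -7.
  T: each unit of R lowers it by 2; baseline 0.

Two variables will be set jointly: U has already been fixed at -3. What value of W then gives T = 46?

With U held at -3:
Substituting into the C equation gives C = 2*W + 4.
This gives B = -2*W + 2.
Substituting into the R equation gives R = 4*W - 11.
So T = -8*W + 22.
Solve -8*W + 22 = 46: W = (46 - 22) / -8 = -3.

W = -3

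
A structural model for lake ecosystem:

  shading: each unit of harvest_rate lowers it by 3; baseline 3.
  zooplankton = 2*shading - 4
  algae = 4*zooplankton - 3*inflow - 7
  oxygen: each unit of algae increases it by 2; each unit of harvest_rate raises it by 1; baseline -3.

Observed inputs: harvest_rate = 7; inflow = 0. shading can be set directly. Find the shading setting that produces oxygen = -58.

Intervening on shading fixes its value directly, overriding its dependence on harvest_rate.
Substituting into the algae equation gives algae = 8*shading - 23.
So oxygen = 16*shading - 42.
Solve 16*shading - 42 = -58: shading = (-58 + 42) / 16 = -1.

shading = -1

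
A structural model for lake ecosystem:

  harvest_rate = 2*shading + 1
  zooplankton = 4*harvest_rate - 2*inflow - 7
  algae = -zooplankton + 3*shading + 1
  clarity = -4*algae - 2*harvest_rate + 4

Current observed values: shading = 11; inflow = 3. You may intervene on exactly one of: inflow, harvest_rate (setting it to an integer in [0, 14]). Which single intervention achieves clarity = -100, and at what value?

Intervening on inflow: clarity = -8*inflow + 162. Reaching -100 requires inflow = 131/4, not an integer.
Intervening on harvest_rate: with other inputs at their observed values, clarity = 14*harvest_rate - 184. Solving for -100 gives harvest_rate = 6, within [0, 14].

set harvest_rate = 6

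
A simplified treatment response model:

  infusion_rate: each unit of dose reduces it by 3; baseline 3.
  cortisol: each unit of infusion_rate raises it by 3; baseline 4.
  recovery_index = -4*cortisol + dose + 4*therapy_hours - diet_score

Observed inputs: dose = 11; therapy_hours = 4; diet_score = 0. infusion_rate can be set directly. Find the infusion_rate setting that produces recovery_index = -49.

Intervening on infusion_rate fixes its value directly, overriding its dependence on dose.
Substituting into the recovery_index equation gives recovery_index = -12*infusion_rate + 11.
Solve -12*infusion_rate + 11 = -49: infusion_rate = (-49 - 11) / -12 = 5.

infusion_rate = 5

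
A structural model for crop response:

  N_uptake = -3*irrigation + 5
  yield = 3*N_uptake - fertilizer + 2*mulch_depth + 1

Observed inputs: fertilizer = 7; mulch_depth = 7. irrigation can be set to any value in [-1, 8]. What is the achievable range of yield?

-49 to 32

Substituting into the yield equation gives yield = -9*irrigation + 23.
Linear in irrigation, so extremes are at the endpoints: irrigation = -1 gives yield = 32; irrigation = 8 gives yield = -49.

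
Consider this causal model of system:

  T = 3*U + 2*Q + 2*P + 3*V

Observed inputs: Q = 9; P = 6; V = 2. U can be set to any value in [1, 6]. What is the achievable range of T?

Substituting into the T equation gives T = 3*U + 36.
Linear in U, so extremes are at the endpoints: U = 1 gives T = 39; U = 6 gives T = 54.

39 to 54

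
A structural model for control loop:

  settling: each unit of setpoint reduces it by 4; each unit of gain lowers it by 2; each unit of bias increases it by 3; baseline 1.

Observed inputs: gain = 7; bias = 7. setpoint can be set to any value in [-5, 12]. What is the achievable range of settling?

Substituting into the settling equation gives settling = -4*setpoint + 8.
Linear in setpoint, so extremes are at the endpoints: setpoint = -5 gives settling = 28; setpoint = 12 gives settling = -40.

-40 to 28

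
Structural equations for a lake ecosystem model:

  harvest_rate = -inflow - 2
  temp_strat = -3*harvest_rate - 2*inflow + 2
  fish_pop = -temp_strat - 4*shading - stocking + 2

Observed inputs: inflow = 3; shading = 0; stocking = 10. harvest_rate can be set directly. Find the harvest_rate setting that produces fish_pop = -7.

Intervening on harvest_rate fixes its value directly, overriding its dependence on inflow.
Substituting into the temp_strat equation gives temp_strat = -3*harvest_rate - 4.
Substituting into the fish_pop equation gives fish_pop = 3*harvest_rate - 4.
Solve 3*harvest_rate - 4 = -7: harvest_rate = (-7 + 4) / 3 = -1.

harvest_rate = -1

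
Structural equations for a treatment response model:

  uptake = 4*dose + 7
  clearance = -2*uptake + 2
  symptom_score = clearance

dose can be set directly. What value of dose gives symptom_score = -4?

Substituting into the clearance equation gives clearance = -8*dose - 12.
So symptom_score = -8*dose - 12.
Solve -8*dose - 12 = -4: dose = (-4 + 12) / -8 = -1.

dose = -1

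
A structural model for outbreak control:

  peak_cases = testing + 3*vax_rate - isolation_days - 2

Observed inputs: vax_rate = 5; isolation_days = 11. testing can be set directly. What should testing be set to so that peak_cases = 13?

Substituting into the peak_cases equation gives peak_cases = testing + 2.
Solve testing + 2 = 13: testing = (13 - 2) / 1 = 11.

testing = 11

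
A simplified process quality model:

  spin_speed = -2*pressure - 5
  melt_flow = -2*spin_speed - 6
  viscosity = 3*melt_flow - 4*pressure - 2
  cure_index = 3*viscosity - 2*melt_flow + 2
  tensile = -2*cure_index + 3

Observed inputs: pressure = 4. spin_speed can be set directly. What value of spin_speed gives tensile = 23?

Intervening on spin_speed fixes its value directly, overriding its dependence on pressure.
Substituting into the viscosity equation gives viscosity = -6*spin_speed - 36.
This gives cure_index = -14*spin_speed - 94.
So tensile = 28*spin_speed + 191.
Solve 28*spin_speed + 191 = 23: spin_speed = (23 - 191) / 28 = -6.

spin_speed = -6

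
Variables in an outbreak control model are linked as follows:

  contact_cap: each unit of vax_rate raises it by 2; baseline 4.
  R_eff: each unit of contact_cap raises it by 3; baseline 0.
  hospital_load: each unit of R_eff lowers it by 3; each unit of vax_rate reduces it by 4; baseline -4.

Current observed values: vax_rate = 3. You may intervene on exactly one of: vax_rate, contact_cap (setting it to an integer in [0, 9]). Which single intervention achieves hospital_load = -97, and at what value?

Intervening on vax_rate: hospital_load = -22*vax_rate - 40. Reaching -97 requires vax_rate = 57/22, not an integer.
Intervening on contact_cap: with other inputs at their observed values, hospital_load = -9*contact_cap - 16. Solving for -97 gives contact_cap = 9, within [0, 9].

set contact_cap = 9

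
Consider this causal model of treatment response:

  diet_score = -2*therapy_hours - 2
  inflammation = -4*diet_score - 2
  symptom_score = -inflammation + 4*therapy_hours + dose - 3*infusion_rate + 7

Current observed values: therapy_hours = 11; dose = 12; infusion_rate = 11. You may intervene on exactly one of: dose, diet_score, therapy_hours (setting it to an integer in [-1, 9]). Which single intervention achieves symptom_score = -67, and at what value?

set dose = 9

Intervening on dose: with other inputs at their observed values, symptom_score = dose - 76. Solving for -67 gives dose = 9, within [-1, 9].
Intervening on diet_score: symptom_score = 4*diet_score + 32. Reaching -67 requires diet_score = -99/4, not an integer.
Intervening on therapy_hours: symptom_score = -4*therapy_hours - 20. Reaching -67 requires therapy_hours = 47/4, not an integer.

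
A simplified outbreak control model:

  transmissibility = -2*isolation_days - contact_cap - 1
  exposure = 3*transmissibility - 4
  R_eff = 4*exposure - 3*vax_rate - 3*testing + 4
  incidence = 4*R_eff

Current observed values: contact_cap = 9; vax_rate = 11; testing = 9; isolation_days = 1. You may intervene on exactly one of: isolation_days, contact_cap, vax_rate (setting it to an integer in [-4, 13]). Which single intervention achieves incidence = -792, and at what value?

Intervening on isolation_days: incidence = -96*isolation_days - 768. Reaching -792 requires isolation_days = 1/4, not an integer.
Intervening on contact_cap: incidence = -48*contact_cap - 432. Reaching -792 requires contact_cap = 15/2, not an integer.
Intervening on vax_rate: with other inputs at their observed values, incidence = -12*vax_rate - 732. Solving for -792 gives vax_rate = 5, within [-4, 13].

set vax_rate = 5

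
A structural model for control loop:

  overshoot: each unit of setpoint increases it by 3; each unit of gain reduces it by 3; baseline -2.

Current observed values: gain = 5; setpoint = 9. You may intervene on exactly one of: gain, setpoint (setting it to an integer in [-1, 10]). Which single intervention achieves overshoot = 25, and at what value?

set gain = 0

Intervening on gain: with other inputs at their observed values, overshoot = -3*gain + 25. Solving for 25 gives gain = 0, within [-1, 10].
Intervening on setpoint: overshoot = 3*setpoint - 17. Reaching 25 requires setpoint = 14, outside [-1, 10].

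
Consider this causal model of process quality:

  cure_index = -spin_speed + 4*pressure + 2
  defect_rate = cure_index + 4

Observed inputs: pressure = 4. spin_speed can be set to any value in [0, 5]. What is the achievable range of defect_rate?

Substituting into the cure_index equation gives cure_index = -spin_speed + 18.
Substituting into the defect_rate equation gives defect_rate = -spin_speed + 22.
Linear in spin_speed, so extremes are at the endpoints: spin_speed = 0 gives defect_rate = 22; spin_speed = 5 gives defect_rate = 17.

17 to 22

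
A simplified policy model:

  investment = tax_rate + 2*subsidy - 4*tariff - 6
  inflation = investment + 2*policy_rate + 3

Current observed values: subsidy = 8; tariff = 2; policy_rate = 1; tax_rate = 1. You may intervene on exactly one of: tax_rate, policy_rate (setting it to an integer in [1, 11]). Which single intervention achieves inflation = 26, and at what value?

Intervening on tax_rate: inflation = tax_rate + 7. Reaching 26 requires tax_rate = 19, outside [1, 11].
Intervening on policy_rate: with other inputs at their observed values, inflation = 2*policy_rate + 6. Solving for 26 gives policy_rate = 10, within [1, 11].

set policy_rate = 10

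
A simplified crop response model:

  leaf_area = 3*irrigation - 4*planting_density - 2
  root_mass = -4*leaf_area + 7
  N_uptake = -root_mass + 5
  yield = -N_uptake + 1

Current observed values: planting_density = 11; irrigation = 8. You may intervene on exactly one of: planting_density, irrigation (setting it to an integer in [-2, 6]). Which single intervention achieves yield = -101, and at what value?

Intervening on planting_density: with other inputs at their observed values, yield = 16*planting_density - 85. Solving for -101 gives planting_density = -1, within [-2, 6].
Intervening on irrigation: yield = -12*irrigation + 187. Reaching -101 requires irrigation = 24, outside [-2, 6].

set planting_density = -1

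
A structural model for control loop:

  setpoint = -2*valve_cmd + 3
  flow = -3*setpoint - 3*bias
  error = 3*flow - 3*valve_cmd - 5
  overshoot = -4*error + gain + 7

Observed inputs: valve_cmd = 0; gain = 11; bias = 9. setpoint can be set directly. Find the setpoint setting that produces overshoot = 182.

setpoint = -5

Intervening on setpoint fixes its value directly, overriding its dependence on valve_cmd.
Substituting into the flow equation gives flow = -3*setpoint - 27.
Substituting into the error equation gives error = -9*setpoint - 86.
This gives overshoot = 36*setpoint + 362.
Solve 36*setpoint + 362 = 182: setpoint = (182 - 362) / 36 = -5.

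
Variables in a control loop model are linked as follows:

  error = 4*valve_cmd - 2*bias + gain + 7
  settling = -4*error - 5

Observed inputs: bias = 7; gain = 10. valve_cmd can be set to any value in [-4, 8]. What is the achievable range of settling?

-145 to 47

Substituting into the error equation gives error = 4*valve_cmd + 3.
This gives settling = -16*valve_cmd - 17.
Linear in valve_cmd, so extremes are at the endpoints: valve_cmd = -4 gives settling = 47; valve_cmd = 8 gives settling = -145.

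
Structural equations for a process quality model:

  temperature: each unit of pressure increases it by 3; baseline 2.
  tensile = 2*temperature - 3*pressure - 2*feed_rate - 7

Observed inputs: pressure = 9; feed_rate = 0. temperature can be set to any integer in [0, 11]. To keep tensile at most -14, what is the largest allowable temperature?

temperature = 10

Intervening on temperature fixes its value directly, overriding its dependence on pressure.
Substituting into the tensile equation gives tensile = 2*temperature - 34.
Require 2*temperature - 34 ≤ -14, so temperature ≤ 10.
The largest integer in [0, 11] satisfying this is 10.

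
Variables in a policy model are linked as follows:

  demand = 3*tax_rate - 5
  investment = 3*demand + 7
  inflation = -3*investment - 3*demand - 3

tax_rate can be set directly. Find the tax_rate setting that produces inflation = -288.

tax_rate = 9

Substituting into the investment equation gives investment = 9*tax_rate - 8.
Substituting into the inflation equation gives inflation = -36*tax_rate + 36.
Solve -36*tax_rate + 36 = -288: tax_rate = (-288 - 36) / -36 = 9.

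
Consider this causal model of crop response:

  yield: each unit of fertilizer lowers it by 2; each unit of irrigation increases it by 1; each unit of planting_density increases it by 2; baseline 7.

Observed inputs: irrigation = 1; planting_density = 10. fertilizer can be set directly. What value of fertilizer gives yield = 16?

fertilizer = 6

Substituting into the yield equation gives yield = -2*fertilizer + 28.
Solve -2*fertilizer + 28 = 16: fertilizer = (16 - 28) / -2 = 6.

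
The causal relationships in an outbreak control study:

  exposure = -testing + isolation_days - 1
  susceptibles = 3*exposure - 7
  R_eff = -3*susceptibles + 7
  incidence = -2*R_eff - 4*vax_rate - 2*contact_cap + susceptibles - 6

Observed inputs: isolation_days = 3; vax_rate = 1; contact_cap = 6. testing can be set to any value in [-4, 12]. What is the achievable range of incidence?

-295 to 41

Substituting into the exposure equation gives exposure = -testing + 2.
This gives susceptibles = -3*testing - 1.
Substituting into the R_eff equation gives R_eff = 9*testing + 10.
So incidence = -21*testing - 43.
Linear in testing, so extremes are at the endpoints: testing = -4 gives incidence = 41; testing = 12 gives incidence = -295.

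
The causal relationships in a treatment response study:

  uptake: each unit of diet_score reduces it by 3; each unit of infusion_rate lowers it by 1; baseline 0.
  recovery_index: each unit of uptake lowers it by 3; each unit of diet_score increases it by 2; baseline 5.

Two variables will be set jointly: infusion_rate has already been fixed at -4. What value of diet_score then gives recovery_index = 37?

diet_score = 4

With infusion_rate held at -4:
Substituting into the uptake equation gives uptake = -3*diet_score + 4.
Substituting into the recovery_index equation gives recovery_index = 11*diet_score - 7.
Solve 11*diet_score - 7 = 37: diet_score = (37 + 7) / 11 = 4.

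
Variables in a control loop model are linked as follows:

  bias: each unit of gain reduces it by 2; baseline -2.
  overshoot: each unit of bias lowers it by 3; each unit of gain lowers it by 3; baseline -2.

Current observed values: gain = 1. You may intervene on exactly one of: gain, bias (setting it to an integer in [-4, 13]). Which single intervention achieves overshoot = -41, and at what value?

set bias = 12

Intervening on gain: overshoot = 3*gain + 4. Reaching -41 requires gain = -15, outside [-4, 13].
Intervening on bias: with other inputs at their observed values, overshoot = -3*bias - 5. Solving for -41 gives bias = 12, within [-4, 13].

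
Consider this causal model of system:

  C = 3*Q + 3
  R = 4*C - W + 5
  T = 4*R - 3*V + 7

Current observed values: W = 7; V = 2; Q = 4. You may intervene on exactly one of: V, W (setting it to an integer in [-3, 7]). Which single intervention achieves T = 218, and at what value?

set V = 7

Intervening on V: with other inputs at their observed values, T = -3*V + 239. Solving for 218 gives V = 7, within [-3, 7].
Intervening on W: T = -4*W + 261. Reaching 218 requires W = 43/4, not an integer.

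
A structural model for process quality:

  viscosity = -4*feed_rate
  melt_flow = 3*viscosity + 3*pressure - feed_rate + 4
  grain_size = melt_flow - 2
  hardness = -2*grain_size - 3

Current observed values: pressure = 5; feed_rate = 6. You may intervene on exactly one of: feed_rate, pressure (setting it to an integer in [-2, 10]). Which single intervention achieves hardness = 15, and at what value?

Intervening on feed_rate: with other inputs at their observed values, hardness = 26*feed_rate - 37. Solving for 15 gives feed_rate = 2, within [-2, 10].
Intervening on pressure: hardness = -6*pressure + 149. Reaching 15 requires pressure = 67/3, not an integer.

set feed_rate = 2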